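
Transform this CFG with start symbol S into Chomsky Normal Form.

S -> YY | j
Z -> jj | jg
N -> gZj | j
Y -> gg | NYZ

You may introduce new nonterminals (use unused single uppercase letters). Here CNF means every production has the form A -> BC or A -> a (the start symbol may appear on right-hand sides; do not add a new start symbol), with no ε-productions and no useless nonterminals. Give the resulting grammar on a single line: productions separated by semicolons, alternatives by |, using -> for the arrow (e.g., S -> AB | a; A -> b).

S -> j | YY; A -> g; B -> j; C -> ZB; D -> YZ; N -> j | AC; Y -> AA | ND; Z -> BA | BB

No ε-productions.
No unit productions to eliminate.
TERM: introduce A -> g, B -> j and substitute in every rule of length ≥2.
BIN: N -> AZB becomes N -> AC, C -> ZB; Y -> NYZ becomes Y -> ND, D -> YZ.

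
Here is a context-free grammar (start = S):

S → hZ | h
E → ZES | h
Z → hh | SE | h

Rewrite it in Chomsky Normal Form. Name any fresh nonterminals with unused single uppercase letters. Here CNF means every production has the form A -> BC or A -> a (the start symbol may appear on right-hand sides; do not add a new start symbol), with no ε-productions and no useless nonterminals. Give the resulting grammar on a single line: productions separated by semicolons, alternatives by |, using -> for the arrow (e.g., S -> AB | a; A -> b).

No ε-productions.
No unit productions to eliminate.
TERM: introduce A -> h and substitute in every rule of length ≥2.
BIN: E -> ZES becomes E -> ZB, B -> ES.

S -> h | AZ; A -> h; B -> ES; E -> h | ZB; Z -> h | AA | SE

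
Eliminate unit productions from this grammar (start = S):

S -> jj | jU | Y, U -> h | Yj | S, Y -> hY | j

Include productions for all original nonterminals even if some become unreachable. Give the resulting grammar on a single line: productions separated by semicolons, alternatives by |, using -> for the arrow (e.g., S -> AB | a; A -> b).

Unit productions: S->Y, U->S.
Unit pairs (A ⇒* B via units): (S,Y), (U,S), (U,Y).
S: inherits non-unit rules of {S, Y} → hY | j | jU | jj.
U: inherits non-unit rules of {S, U, Y} → Yj | h | hY | j | jU | jj.
Y: inherits non-unit rules of {Y} → hY | j.

S -> j | hY | jU | jj; U -> h | j | Yj | hY | jU | jj; Y -> j | hY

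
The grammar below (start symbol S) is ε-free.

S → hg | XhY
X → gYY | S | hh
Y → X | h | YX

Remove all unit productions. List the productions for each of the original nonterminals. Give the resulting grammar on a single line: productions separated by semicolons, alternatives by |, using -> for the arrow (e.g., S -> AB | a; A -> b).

S -> hg | XhY; X -> hg | hh | XhY | gYY; Y -> h | YX | hg | hh | XhY | gYY

Unit productions: X->S, Y->X.
Unit pairs (A ⇒* B via units): (X,S), (Y,S), (Y,X).
S: inherits non-unit rules of {S} → XhY | hg.
X: inherits non-unit rules of {S, X} → XhY | gYY | hg | hh.
Y: inherits non-unit rules of {S, X, Y} → XhY | YX | gYY | h | hg | hh.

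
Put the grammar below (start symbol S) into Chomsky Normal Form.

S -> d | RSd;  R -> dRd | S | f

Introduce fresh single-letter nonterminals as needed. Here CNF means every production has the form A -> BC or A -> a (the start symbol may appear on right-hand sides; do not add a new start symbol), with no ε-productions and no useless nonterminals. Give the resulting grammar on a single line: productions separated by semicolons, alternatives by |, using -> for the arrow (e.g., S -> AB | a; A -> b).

No ε-productions.
After unit-elimination: S -> d | RSd; R -> d | f | RSd | dRd.
TERM: introduce A -> d and substitute in every rule of length ≥2.
BIN: R -> ARA becomes R -> AB, B -> RA; R -> RSA becomes R -> RC, C -> SA; S -> RSA becomes S -> RD, D -> SA.

S -> d | RD; A -> d; B -> RA; C -> SA; D -> SA; R -> d | f | AB | RC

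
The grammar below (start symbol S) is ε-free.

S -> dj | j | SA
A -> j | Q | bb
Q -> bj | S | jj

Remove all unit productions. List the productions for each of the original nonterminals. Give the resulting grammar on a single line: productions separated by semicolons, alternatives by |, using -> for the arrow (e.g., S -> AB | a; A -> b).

Unit productions: A->Q, Q->S.
Unit pairs (A ⇒* B via units): (A,Q), (A,S), (Q,S).
S: inherits non-unit rules of {S} → SA | dj | j.
A: inherits non-unit rules of {A, Q, S} → SA | bb | bj | dj | j | jj.
Q: inherits non-unit rules of {Q, S} → SA | bj | dj | j | jj.

S -> j | SA | dj; A -> j | SA | bb | bj | dj | jj; Q -> j | SA | bj | dj | jj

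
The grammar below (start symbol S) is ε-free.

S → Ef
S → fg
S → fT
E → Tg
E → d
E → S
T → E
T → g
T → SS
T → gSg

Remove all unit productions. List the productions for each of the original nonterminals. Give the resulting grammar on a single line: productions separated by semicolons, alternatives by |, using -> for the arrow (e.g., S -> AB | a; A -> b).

Unit productions: E->S, T->E.
Unit pairs (A ⇒* B via units): (E,S), (T,E), (T,S).
S: inherits non-unit rules of {S} → Ef | fT | fg.
E: inherits non-unit rules of {E, S} → Ef | Tg | d | fT | fg.
T: inherits non-unit rules of {E, S, T} → Ef | SS | Tg | d | fT | fg | g | gSg.

S -> Ef | fT | fg; E -> d | Ef | Tg | fT | fg; T -> d | g | Ef | SS | Tg | fT | fg | gSg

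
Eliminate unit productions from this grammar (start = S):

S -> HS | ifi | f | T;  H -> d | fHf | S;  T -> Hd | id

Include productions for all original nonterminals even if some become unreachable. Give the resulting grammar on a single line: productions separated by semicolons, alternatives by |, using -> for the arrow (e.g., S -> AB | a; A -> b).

S -> f | HS | Hd | id | ifi; H -> d | f | HS | Hd | id | fHf | ifi; T -> Hd | id

Unit productions: H->S, S->T.
Unit pairs (A ⇒* B via units): (H,S), (H,T), (S,T).
S: inherits non-unit rules of {S, T} → HS | Hd | f | id | ifi.
H: inherits non-unit rules of {H, S, T} → HS | Hd | d | f | fHf | id | ifi.
T: inherits non-unit rules of {T} → Hd | id.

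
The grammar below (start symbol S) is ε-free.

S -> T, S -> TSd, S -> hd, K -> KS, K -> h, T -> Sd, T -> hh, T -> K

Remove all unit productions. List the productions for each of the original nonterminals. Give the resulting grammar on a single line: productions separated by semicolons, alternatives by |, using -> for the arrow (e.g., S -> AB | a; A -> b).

S -> h | KS | Sd | hd | hh | TSd; K -> h | KS; T -> h | KS | Sd | hh

Unit productions: S->T, T->K.
Unit pairs (A ⇒* B via units): (S,K), (S,T), (T,K).
S: inherits non-unit rules of {K, S, T} → KS | Sd | TSd | h | hd | hh.
K: inherits non-unit rules of {K} → KS | h.
T: inherits non-unit rules of {K, T} → KS | Sd | h | hh.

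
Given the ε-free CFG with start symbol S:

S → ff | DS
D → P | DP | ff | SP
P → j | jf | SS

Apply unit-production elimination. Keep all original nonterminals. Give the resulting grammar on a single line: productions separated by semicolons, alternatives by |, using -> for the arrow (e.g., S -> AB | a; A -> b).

Unit productions: D->P.
Unit pairs (A ⇒* B via units): (D,P).
S: inherits non-unit rules of {S} → DS | ff.
D: inherits non-unit rules of {D, P} → DP | SP | SS | ff | j | jf.
P: inherits non-unit rules of {P} → SS | j | jf.

S -> DS | ff; D -> j | DP | SP | SS | ff | jf; P -> j | SS | jf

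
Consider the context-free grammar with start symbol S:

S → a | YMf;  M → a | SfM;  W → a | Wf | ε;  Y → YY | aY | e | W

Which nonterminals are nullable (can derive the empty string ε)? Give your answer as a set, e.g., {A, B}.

Directly nullable (have an ε-rule): {W}.
Y is nullable via Y -> W (every symbol on the right is already known nullable).
Not nullable: M, S — each has a terminal in every rule's right-hand side or depends on a non-nullable symbol.

{W, Y}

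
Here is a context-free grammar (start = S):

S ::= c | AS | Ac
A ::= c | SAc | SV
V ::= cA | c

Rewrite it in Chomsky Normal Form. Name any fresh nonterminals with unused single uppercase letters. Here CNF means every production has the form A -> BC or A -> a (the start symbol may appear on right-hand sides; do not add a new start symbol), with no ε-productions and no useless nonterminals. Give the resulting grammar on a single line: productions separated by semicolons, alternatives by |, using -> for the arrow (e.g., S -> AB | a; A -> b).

No ε-productions.
No unit productions to eliminate.
TERM: introduce B -> c and substitute in every rule of length ≥2.
BIN: A -> SAB becomes A -> SC, C -> AB.

S -> c | AB | AS; A -> c | SC | SV; B -> c; C -> AB; V -> c | BA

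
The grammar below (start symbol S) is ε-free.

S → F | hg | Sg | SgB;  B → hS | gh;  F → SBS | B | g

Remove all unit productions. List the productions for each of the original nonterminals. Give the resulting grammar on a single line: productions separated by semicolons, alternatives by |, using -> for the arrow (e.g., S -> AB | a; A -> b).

Unit productions: F->B, S->F.
Unit pairs (A ⇒* B via units): (F,B), (S,B), (S,F).
S: inherits non-unit rules of {B, F, S} → SBS | Sg | SgB | g | gh | hS | hg.
B: inherits non-unit rules of {B} → gh | hS.
F: inherits non-unit rules of {B, F} → SBS | g | gh | hS.

S -> g | Sg | gh | hS | hg | SBS | SgB; B -> gh | hS; F -> g | gh | hS | SBS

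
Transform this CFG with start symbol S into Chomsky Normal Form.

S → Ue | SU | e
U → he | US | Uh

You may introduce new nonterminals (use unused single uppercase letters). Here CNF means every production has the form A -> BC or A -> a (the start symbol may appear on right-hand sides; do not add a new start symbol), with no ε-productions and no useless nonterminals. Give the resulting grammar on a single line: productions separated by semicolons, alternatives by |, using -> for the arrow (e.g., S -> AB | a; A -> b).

No ε-productions.
No unit productions to eliminate.
TERM: introduce A -> e, B -> h and substitute in every rule of length ≥2.

S -> e | SU | UA; A -> e; B -> h; U -> BA | UB | US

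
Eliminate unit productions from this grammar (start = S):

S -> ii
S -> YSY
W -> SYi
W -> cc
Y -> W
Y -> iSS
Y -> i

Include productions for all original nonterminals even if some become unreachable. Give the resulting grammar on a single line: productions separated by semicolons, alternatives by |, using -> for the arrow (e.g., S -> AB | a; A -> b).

Unit productions: Y->W.
Unit pairs (A ⇒* B via units): (Y,W).
S: inherits non-unit rules of {S} → YSY | ii.
W: inherits non-unit rules of {W} → SYi | cc.
Y: inherits non-unit rules of {W, Y} → SYi | cc | i | iSS.

S -> ii | YSY; W -> cc | SYi; Y -> i | cc | SYi | iSS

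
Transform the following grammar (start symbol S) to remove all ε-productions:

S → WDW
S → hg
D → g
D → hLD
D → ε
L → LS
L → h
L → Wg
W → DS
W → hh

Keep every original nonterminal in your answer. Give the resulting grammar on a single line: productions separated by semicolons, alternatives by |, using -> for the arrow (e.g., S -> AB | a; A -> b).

Nullable set: {D}.
S -> WDW: D nullable, giving WDW | WW.
Drop D -> ε.
D -> hLD: D nullable, giving hL | hLD.
W -> DS: D nullable, giving DS | S.
Unchanged (no nullable symbols): S -> hg; D -> g; L -> LS; L -> Wg; L -> h; W -> hh.

S -> WW | hg | WDW; D -> g | hL | hLD; L -> h | LS | Wg; W -> S | DS | hh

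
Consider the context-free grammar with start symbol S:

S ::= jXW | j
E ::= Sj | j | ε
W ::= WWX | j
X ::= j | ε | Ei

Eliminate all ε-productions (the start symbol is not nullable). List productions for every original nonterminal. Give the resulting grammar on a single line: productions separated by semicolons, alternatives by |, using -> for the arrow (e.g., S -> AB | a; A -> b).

Nullable set: {E, X}.
S -> jXW: X nullable, giving jW | jXW.
Drop E -> ε.
W -> WWX: X nullable, giving WW | WWX.
Drop X -> ε.
X -> Ei: E nullable, giving Ei | i.
Unchanged (no nullable symbols): S -> j; E -> Sj; E -> j; W -> j; X -> j.

S -> j | jW | jXW; E -> j | Sj; W -> j | WW | WWX; X -> i | j | Ei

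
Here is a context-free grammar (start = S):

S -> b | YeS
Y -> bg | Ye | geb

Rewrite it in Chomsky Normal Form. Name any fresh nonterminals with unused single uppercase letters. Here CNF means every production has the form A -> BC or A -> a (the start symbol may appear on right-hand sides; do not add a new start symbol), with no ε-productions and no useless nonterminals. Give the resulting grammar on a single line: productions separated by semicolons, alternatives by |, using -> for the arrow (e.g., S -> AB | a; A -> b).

No ε-productions.
No unit productions to eliminate.
TERM: introduce B -> b, A -> e, C -> g and substitute in every rule of length ≥2.
BIN: S -> YAS becomes S -> YD, D -> AS; Y -> CAB becomes Y -> CE, E -> AB.

S -> b | YD; A -> e; B -> b; C -> g; D -> AS; E -> AB; Y -> BC | CE | YA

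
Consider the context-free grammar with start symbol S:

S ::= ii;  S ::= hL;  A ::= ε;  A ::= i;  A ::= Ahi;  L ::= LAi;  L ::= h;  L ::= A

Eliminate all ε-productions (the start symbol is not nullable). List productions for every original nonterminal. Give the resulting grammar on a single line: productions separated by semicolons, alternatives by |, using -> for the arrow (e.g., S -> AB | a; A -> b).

S -> h | hL | ii; A -> i | hi | Ahi; L -> A | h | i | Ai | Li | LAi

Nullable set: {A, L}.
S -> hL: L nullable, giving h | hL.
Drop A -> ε.
A -> Ahi: A nullable, giving Ahi | hi.
L -> A: A nullable, giving A.
L -> LAi: L, A nullable, giving Ai | LAi | Li | i.
Unchanged (no nullable symbols): S -> ii; A -> i; L -> h.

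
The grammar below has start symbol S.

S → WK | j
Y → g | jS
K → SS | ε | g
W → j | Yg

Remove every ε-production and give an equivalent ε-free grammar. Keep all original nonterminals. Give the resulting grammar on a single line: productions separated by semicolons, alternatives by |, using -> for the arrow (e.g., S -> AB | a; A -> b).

Nullable set: {K}.
S -> WK: K nullable, giving W | WK.
Drop K -> ε.
Unchanged (no nullable symbols): S -> j; K -> SS; K -> g; W -> Yg; W -> j; Y -> g; Y -> jS.

S -> W | j | WK; K -> g | SS; W -> j | Yg; Y -> g | jS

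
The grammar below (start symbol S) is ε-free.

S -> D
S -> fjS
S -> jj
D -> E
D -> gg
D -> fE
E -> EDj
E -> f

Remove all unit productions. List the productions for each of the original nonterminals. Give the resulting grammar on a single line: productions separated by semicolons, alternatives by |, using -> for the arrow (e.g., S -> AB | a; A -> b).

S -> f | fE | gg | jj | EDj | fjS; D -> f | fE | gg | EDj; E -> f | EDj

Unit productions: D->E, S->D.
Unit pairs (A ⇒* B via units): (D,E), (S,D), (S,E).
S: inherits non-unit rules of {D, E, S} → EDj | f | fE | fjS | gg | jj.
D: inherits non-unit rules of {D, E} → EDj | f | fE | gg.
E: inherits non-unit rules of {E} → EDj | f.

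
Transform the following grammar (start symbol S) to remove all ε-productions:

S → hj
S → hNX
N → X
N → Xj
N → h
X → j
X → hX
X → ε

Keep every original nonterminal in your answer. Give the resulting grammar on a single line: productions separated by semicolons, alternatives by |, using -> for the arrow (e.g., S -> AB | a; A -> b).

Nullable set: {N, X}.
S -> hNX: N, X nullable, giving h | hN | hNX | hX.
N -> X: X nullable, giving X.
N -> Xj: X nullable, giving Xj | j.
Drop X -> ε.
X -> hX: X nullable, giving h | hX.
Unchanged (no nullable symbols): S -> hj; N -> h; X -> j.

S -> h | hN | hX | hj | hNX; N -> X | h | j | Xj; X -> h | j | hX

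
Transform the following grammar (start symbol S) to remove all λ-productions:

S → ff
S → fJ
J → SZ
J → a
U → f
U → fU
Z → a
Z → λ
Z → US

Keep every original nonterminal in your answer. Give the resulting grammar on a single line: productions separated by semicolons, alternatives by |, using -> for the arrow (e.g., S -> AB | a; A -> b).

Nullable set: {Z}.
J -> SZ: Z nullable, giving S | SZ.
Drop Z -> λ.
Unchanged (no nullable symbols): S -> fJ; S -> ff; J -> a; U -> f; U -> fU; Z -> US; Z -> a.

S -> fJ | ff; J -> S | a | SZ; U -> f | fU; Z -> a | US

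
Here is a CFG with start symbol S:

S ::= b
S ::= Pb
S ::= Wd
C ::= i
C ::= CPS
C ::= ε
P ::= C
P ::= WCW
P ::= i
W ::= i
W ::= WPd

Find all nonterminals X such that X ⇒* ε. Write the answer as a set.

Directly nullable (have an ε-rule): {C}.
P is nullable via P -> C (every symbol on the right is already known nullable).
Not nullable: S, W — each has a terminal in every rule's right-hand side or depends on a non-nullable symbol.

{C, P}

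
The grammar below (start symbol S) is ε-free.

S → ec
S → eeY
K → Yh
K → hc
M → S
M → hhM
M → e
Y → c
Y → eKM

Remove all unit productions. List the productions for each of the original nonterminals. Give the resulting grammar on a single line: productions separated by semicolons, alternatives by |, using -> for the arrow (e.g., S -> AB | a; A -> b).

Unit productions: M->S.
Unit pairs (A ⇒* B via units): (M,S).
S: inherits non-unit rules of {S} → ec | eeY.
K: inherits non-unit rules of {K} → Yh | hc.
M: inherits non-unit rules of {M, S} → e | ec | eeY | hhM.
Y: inherits non-unit rules of {Y} → c | eKM.

S -> ec | eeY; K -> Yh | hc; M -> e | ec | eeY | hhM; Y -> c | eKM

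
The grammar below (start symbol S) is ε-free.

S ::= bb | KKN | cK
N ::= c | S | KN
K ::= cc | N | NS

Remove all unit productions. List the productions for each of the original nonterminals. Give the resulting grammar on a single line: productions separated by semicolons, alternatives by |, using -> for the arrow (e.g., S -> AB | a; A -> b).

Unit productions: K->N, N->S.
Unit pairs (A ⇒* B via units): (K,N), (K,S), (N,S).
S: inherits non-unit rules of {S} → KKN | bb | cK.
K: inherits non-unit rules of {K, N, S} → KKN | KN | NS | bb | c | cK | cc.
N: inherits non-unit rules of {N, S} → KKN | KN | bb | c | cK.

S -> bb | cK | KKN; K -> c | KN | NS | bb | cK | cc | KKN; N -> c | KN | bb | cK | KKN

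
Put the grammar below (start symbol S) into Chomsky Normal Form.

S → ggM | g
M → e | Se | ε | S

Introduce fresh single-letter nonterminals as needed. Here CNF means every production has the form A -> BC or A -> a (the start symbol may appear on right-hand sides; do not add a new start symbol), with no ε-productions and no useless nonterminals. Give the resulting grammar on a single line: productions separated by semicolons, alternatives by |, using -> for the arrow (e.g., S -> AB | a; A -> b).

S -> g | BB | BD; A -> e; B -> g; C -> BM; D -> BM; M -> e | g | BB | BC | SA

Nullable: {M}; after ε-elimination: S -> g | gg | ggM; M -> S | e | Se.
After unit-elimination: S -> g | gg | ggM; M -> e | g | Se | gg | ggM.
TERM: introduce A -> e, B -> g and substitute in every rule of length ≥2.
BIN: M -> BBM becomes M -> BC, C -> BM; S -> BBM becomes S -> BD, D -> BM.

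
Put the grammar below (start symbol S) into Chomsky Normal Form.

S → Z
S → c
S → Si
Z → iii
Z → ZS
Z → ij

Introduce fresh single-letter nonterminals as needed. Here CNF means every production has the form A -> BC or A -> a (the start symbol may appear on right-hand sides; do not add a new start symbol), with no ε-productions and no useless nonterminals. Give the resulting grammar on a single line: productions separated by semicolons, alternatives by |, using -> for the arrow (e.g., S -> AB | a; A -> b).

No ε-productions.
After unit-elimination: S -> c | Si | ZS | ij | iii; Z -> ZS | ij | iii.
TERM: introduce A -> i, B -> j and substitute in every rule of length ≥2.
BIN: S -> AAA becomes S -> AC, C -> AA; Z -> AAA becomes Z -> AD, D -> AA.

S -> c | AB | AC | SA | ZS; A -> i; B -> j; C -> AA; D -> AA; Z -> AB | AD | ZS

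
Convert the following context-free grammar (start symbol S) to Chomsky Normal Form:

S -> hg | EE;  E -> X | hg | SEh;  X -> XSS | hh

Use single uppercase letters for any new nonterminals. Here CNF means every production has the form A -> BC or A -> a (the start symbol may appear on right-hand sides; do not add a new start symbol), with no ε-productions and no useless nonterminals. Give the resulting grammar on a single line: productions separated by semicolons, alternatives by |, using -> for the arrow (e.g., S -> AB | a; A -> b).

No ε-productions.
After unit-elimination: S -> EE | hg; E -> hg | hh | SEh | XSS; X -> hh | XSS.
TERM: introduce B -> g, A -> h and substitute in every rule of length ≥2.
BIN: E -> SEA becomes E -> SC, C -> EA; E -> XSS becomes E -> XD, D -> SS; X -> XSS becomes X -> XF, F -> SS.

S -> AB | EE; A -> h; B -> g; C -> EA; D -> SS; E -> AA | AB | SC | XD; F -> SS; X -> AA | XF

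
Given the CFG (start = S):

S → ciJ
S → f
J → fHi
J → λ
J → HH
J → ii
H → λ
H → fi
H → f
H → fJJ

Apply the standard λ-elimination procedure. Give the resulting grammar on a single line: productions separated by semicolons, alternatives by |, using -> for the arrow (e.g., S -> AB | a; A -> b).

S -> f | ci | ciJ; H -> f | fJ | fi | fJJ; J -> H | HH | fi | ii | fHi

Nullable set: {H, J}.
S -> ciJ: J nullable, giving ci | ciJ.
Drop H -> λ.
H -> fJJ: J, J nullable, giving f | fJ | fJJ.
Drop J -> λ.
J -> HH: H, H nullable, giving H | HH.
J -> fHi: H nullable, giving fHi | fi.
Unchanged (no nullable symbols): S -> f; H -> f; H -> fi; J -> ii.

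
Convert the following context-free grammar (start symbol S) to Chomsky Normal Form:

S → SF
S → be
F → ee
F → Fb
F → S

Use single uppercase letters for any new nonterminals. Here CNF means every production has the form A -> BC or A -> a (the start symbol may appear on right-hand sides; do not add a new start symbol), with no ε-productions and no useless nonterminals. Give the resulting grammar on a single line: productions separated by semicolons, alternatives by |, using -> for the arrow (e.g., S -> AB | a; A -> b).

S -> AB | SF; A -> b; B -> e; F -> AB | BB | FA | SF

No ε-productions.
After unit-elimination: S -> SF | be; F -> Fb | SF | be | ee.
TERM: introduce A -> b, B -> e and substitute in every rule of length ≥2.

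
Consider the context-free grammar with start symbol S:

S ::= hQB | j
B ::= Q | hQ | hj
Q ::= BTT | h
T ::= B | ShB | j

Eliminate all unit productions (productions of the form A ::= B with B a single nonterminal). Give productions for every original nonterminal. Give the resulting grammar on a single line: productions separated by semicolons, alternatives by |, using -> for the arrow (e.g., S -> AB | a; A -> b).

Unit productions: B->Q, T->B.
Unit pairs (A ⇒* B via units): (B,Q), (T,B), (T,Q).
S: inherits non-unit rules of {S} → hQB | j.
B: inherits non-unit rules of {B, Q} → BTT | h | hQ | hj.
Q: inherits non-unit rules of {Q} → BTT | h.
T: inherits non-unit rules of {B, Q, T} → BTT | ShB | h | hQ | hj | j.

S -> j | hQB; B -> h | hQ | hj | BTT; Q -> h | BTT; T -> h | j | hQ | hj | BTT | ShB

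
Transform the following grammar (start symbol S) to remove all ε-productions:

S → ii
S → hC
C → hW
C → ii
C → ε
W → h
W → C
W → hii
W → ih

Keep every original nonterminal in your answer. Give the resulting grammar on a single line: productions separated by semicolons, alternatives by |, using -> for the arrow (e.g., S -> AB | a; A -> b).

S -> h | hC | ii; C -> h | hW | ii; W -> C | h | ih | hii

Nullable set: {C, W}.
S -> hC: C nullable, giving h | hC.
Drop C -> ε.
C -> hW: W nullable, giving h | hW.
W -> C: C nullable, giving C.
Unchanged (no nullable symbols): S -> ii; C -> ii; W -> h; W -> hii; W -> ih.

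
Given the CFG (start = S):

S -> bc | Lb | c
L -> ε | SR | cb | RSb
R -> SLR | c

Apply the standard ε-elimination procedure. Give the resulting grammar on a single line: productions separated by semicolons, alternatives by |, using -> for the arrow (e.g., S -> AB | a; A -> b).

S -> b | c | Lb | bc; L -> SR | cb | RSb; R -> c | SR | SLR

Nullable set: {L}.
S -> Lb: L nullable, giving Lb | b.
Drop L -> ε.
R -> SLR: L nullable, giving SLR | SR.
Unchanged (no nullable symbols): S -> bc; S -> c; L -> RSb; L -> SR; L -> cb; R -> c.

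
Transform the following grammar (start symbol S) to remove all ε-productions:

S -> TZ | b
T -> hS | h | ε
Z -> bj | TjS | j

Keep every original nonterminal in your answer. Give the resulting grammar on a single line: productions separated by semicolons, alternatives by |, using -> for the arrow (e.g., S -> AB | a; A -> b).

Nullable set: {T}.
S -> TZ: T nullable, giving TZ | Z.
Drop T -> ε.
Z -> TjS: T nullable, giving TjS | jS.
Unchanged (no nullable symbols): S -> b; T -> h; T -> hS; Z -> bj; Z -> j.

S -> Z | b | TZ; T -> h | hS; Z -> j | bj | jS | TjS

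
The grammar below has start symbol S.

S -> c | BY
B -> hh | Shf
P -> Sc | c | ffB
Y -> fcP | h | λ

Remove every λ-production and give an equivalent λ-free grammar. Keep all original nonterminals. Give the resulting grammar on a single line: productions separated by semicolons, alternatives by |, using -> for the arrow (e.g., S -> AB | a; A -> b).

Nullable set: {Y}.
S -> BY: Y nullable, giving B | BY.
Drop Y -> λ.
Unchanged (no nullable symbols): S -> c; B -> Shf; B -> hh; P -> Sc; P -> c; P -> ffB; Y -> fcP; Y -> h.

S -> B | c | BY; B -> hh | Shf; P -> c | Sc | ffB; Y -> h | fcP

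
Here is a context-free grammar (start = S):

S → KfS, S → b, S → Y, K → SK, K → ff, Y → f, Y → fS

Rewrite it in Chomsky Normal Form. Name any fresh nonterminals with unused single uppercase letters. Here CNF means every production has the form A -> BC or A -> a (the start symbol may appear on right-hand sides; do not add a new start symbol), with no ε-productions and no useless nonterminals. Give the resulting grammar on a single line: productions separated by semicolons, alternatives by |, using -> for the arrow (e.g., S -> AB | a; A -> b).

No ε-productions.
After unit-elimination: S -> b | f | fS | KfS; K -> SK | ff; Y -> f | fS.
TERM: introduce A -> f and substitute in every rule of length ≥2.
BIN: S -> KAS becomes S -> KB, B -> AS.
Drop unreachable/unproductive: Y.

S -> b | f | AS | KB; A -> f; B -> AS; K -> AA | SK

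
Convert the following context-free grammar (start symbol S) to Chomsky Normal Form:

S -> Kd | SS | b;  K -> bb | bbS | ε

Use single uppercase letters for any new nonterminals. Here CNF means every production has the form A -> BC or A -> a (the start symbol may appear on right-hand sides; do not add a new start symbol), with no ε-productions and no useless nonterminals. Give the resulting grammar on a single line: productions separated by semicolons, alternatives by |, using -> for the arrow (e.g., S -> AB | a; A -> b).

S -> b | d | KB | SS; A -> b; B -> d; C -> AS; K -> AA | AC

Nullable: {K}; after ε-elimination: S -> b | d | Kd | SS; K -> bb | bbS.
No unit productions to eliminate.
TERM: introduce A -> b, B -> d and substitute in every rule of length ≥2.
BIN: K -> AAS becomes K -> AC, C -> AS.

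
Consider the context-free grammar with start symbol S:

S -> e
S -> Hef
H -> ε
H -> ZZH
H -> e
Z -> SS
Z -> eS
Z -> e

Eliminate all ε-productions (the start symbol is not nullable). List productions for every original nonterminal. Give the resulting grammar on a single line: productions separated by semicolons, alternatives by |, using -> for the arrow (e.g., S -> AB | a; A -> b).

Nullable set: {H}.
S -> Hef: H nullable, giving Hef | ef.
Drop H -> ε.
H -> ZZH: H nullable, giving ZZ | ZZH.
Unchanged (no nullable symbols): S -> e; H -> e; Z -> SS; Z -> e; Z -> eS.

S -> e | ef | Hef; H -> e | ZZ | ZZH; Z -> e | SS | eS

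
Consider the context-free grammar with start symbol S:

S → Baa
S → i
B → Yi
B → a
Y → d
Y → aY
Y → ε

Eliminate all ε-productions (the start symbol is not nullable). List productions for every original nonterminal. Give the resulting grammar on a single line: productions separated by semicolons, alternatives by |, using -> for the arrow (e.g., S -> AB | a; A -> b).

Nullable set: {Y}.
B -> Yi: Y nullable, giving Yi | i.
Drop Y -> ε.
Y -> aY: Y nullable, giving a | aY.
Unchanged (no nullable symbols): S -> Baa; S -> i; B -> a; Y -> d.

S -> i | Baa; B -> a | i | Yi; Y -> a | d | aY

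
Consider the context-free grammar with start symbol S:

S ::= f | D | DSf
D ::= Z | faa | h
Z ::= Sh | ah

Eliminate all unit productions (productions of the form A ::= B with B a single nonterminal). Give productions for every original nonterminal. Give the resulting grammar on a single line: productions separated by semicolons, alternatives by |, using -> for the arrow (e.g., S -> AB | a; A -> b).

Unit productions: D->Z, S->D.
Unit pairs (A ⇒* B via units): (D,Z), (S,D), (S,Z).
S: inherits non-unit rules of {D, S, Z} → DSf | Sh | ah | f | faa | h.
D: inherits non-unit rules of {D, Z} → Sh | ah | faa | h.
Z: inherits non-unit rules of {Z} → Sh | ah.

S -> f | h | Sh | ah | DSf | faa; D -> h | Sh | ah | faa; Z -> Sh | ah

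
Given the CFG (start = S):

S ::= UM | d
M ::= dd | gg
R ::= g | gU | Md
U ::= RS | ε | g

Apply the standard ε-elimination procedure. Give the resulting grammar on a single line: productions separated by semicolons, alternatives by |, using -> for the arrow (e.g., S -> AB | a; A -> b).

Nullable set: {U}.
S -> UM: U nullable, giving M | UM.
R -> gU: U nullable, giving g | gU.
Drop U -> ε.
Unchanged (no nullable symbols): S -> d; M -> dd; M -> gg; R -> Md; R -> g; U -> RS; U -> g.

S -> M | d | UM; M -> dd | gg; R -> g | Md | gU; U -> g | RS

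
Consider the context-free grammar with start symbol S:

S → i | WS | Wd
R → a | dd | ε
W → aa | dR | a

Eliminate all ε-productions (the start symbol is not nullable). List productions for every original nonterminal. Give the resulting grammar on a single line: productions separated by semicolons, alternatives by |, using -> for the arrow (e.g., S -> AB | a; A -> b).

S -> i | WS | Wd; R -> a | dd; W -> a | d | aa | dR

Nullable set: {R}.
Drop R -> ε.
W -> dR: R nullable, giving d | dR.
Unchanged (no nullable symbols): S -> WS; S -> Wd; S -> i; R -> a; R -> dd; W -> a; W -> aa.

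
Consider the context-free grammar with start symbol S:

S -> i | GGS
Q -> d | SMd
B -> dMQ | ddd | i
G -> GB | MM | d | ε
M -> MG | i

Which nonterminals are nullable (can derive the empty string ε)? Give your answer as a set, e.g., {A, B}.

{G}

Directly nullable (have an ε-rule): {G}.
Not nullable: B, M, Q, S — each has a terminal in every rule's right-hand side or depends on a non-nullable symbol.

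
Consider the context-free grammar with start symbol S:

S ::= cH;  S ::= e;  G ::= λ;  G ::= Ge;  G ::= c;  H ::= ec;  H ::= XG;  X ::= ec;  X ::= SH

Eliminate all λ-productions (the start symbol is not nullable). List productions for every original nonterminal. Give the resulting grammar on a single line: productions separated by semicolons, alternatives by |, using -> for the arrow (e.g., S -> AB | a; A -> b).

Nullable set: {G}.
Drop G -> λ.
G -> Ge: G nullable, giving Ge | e.
H -> XG: G nullable, giving X | XG.
Unchanged (no nullable symbols): S -> cH; S -> e; G -> c; H -> ec; X -> SH; X -> ec.

S -> e | cH; G -> c | e | Ge; H -> X | XG | ec; X -> SH | ec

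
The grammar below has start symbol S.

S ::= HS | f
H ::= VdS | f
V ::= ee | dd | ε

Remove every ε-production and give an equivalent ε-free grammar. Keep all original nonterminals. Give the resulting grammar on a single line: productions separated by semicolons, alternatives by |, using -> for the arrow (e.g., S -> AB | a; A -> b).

Nullable set: {V}.
H -> VdS: V nullable, giving VdS | dS.
Drop V -> ε.
Unchanged (no nullable symbols): S -> HS; S -> f; H -> f; V -> dd; V -> ee.

S -> f | HS; H -> f | dS | VdS; V -> dd | ee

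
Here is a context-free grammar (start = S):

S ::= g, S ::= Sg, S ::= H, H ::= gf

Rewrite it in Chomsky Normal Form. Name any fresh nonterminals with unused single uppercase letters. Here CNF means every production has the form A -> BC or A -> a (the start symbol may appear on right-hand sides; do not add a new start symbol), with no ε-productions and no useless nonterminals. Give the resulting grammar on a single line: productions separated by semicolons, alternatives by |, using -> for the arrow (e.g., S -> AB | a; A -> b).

S -> g | AB | SA; A -> g; B -> f

No ε-productions.
After unit-elimination: S -> g | Sg | gf; H -> gf.
TERM: introduce B -> f, A -> g and substitute in every rule of length ≥2.
Drop unreachable/unproductive: H.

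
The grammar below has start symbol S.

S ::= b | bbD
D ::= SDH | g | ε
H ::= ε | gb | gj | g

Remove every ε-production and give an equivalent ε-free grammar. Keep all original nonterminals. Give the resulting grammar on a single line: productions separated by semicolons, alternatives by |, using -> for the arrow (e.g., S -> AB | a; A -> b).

S -> b | bb | bbD; D -> S | g | SD | SH | SDH; H -> g | gb | gj

Nullable set: {D, H}.
S -> bbD: D nullable, giving bb | bbD.
Drop D -> ε.
D -> SDH: D, H nullable, giving S | SD | SDH | SH.
Drop H -> ε.
Unchanged (no nullable symbols): S -> b; D -> g; H -> g; H -> gb; H -> gj.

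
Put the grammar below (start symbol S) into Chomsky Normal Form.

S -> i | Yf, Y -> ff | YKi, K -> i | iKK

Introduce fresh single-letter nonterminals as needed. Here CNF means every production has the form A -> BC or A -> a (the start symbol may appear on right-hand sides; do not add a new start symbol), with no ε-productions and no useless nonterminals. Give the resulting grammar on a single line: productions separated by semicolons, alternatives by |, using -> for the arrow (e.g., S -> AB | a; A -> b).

S -> i | YB; A -> i; B -> f; C -> KK; D -> KA; K -> i | AC; Y -> BB | YD

No ε-productions.
No unit productions to eliminate.
TERM: introduce B -> f, A -> i and substitute in every rule of length ≥2.
BIN: K -> AKK becomes K -> AC, C -> KK; Y -> YKA becomes Y -> YD, D -> KA.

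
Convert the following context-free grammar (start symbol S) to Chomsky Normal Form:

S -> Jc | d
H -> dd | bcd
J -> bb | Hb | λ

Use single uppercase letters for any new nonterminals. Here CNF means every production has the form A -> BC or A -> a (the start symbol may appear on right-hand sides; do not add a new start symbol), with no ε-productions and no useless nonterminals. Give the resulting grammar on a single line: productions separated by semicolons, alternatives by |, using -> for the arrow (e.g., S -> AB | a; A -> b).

S -> c | d | JB; A -> b; B -> c; C -> d; D -> BC; H -> AD | CC; J -> AA | HA

Nullable: {J}; after ε-elimination: S -> c | d | Jc; H -> dd | bcd; J -> Hb | bb.
No unit productions to eliminate.
TERM: introduce A -> b, B -> c, C -> d and substitute in every rule of length ≥2.
BIN: H -> ABC becomes H -> AD, D -> BC.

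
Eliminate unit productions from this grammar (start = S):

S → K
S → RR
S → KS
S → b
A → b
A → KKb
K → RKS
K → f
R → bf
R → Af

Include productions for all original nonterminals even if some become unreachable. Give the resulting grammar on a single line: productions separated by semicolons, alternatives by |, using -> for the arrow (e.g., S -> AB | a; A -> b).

S -> b | f | KS | RR | RKS; A -> b | KKb; K -> f | RKS; R -> Af | bf

Unit productions: S->K.
Unit pairs (A ⇒* B via units): (S,K).
S: inherits non-unit rules of {K, S} → KS | RKS | RR | b | f.
A: inherits non-unit rules of {A} → KKb | b.
K: inherits non-unit rules of {K} → RKS | f.
R: inherits non-unit rules of {R} → Af | bf.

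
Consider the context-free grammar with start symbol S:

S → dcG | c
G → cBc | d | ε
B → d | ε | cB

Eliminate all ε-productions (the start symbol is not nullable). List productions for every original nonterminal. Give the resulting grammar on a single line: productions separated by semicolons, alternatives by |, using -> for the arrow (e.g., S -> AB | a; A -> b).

S -> c | dc | dcG; B -> c | d | cB; G -> d | cc | cBc

Nullable set: {B, G}.
S -> dcG: G nullable, giving dc | dcG.
Drop B -> ε.
B -> cB: B nullable, giving c | cB.
Drop G -> ε.
G -> cBc: B nullable, giving cBc | cc.
Unchanged (no nullable symbols): S -> c; B -> d; G -> d.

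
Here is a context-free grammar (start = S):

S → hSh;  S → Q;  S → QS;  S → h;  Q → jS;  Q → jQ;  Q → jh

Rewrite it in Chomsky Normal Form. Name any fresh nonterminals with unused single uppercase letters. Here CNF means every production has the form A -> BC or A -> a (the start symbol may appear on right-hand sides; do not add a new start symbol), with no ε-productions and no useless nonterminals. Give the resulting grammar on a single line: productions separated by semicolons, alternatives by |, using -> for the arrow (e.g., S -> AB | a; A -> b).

S -> h | AB | AQ | AS | BC | QS; A -> j; B -> h; C -> SB; Q -> AB | AQ | AS

No ε-productions.
After unit-elimination: S -> h | QS | jQ | jS | jh | hSh; Q -> jQ | jS | jh.
TERM: introduce B -> h, A -> j and substitute in every rule of length ≥2.
BIN: S -> BSB becomes S -> BC, C -> SB.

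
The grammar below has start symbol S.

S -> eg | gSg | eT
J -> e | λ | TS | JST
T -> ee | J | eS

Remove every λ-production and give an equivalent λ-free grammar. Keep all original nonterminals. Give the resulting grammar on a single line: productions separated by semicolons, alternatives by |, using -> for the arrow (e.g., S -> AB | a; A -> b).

S -> e | eT | eg | gSg; J -> S | e | JS | ST | TS | JST; T -> J | eS | ee

Nullable set: {J, T}.
S -> eT: T nullable, giving e | eT.
Drop J -> λ.
J -> JST: J, T nullable, giving JS | JST | S | ST.
J -> TS: T nullable, giving S | TS.
T -> J: J nullable, giving J.
Unchanged (no nullable symbols): S -> eg; S -> gSg; J -> e; T -> eS; T -> ee.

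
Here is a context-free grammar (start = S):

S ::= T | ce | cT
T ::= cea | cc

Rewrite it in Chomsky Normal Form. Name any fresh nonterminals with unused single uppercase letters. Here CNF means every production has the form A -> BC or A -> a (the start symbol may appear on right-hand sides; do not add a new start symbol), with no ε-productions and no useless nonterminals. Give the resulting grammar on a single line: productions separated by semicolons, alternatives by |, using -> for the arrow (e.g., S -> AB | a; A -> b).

S -> AA | AB | AD | AT; A -> c; B -> e; C -> a; D -> BC; E -> BC; T -> AA | AE

No ε-productions.
After unit-elimination: S -> cT | cc | ce | cea; T -> cc | cea.
TERM: introduce C -> a, A -> c, B -> e and substitute in every rule of length ≥2.
BIN: S -> ABC becomes S -> AD, D -> BC; T -> ABC becomes T -> AE, E -> BC.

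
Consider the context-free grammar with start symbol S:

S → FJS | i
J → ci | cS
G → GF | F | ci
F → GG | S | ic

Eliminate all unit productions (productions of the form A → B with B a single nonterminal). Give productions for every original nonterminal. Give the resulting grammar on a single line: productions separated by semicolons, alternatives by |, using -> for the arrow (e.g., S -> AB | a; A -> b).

S -> i | FJS; F -> i | GG | ic | FJS; G -> i | GF | GG | ci | ic | FJS; J -> cS | ci

Unit productions: F->S, G->F.
Unit pairs (A ⇒* B via units): (F,S), (G,F), (G,S).
S: inherits non-unit rules of {S} → FJS | i.
F: inherits non-unit rules of {F, S} → FJS | GG | i | ic.
G: inherits non-unit rules of {F, G, S} → FJS | GF | GG | ci | i | ic.
J: inherits non-unit rules of {J} → cS | ci.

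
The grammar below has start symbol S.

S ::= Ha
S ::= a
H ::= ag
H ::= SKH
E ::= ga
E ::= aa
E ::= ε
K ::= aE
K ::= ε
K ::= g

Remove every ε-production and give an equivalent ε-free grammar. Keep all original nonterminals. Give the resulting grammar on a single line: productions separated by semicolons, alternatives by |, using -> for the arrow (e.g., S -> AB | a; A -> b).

S -> a | Ha; E -> aa | ga; H -> SH | ag | SKH; K -> a | g | aE

Nullable set: {E, K}.
Drop E -> ε.
H -> SKH: K nullable, giving SH | SKH.
Drop K -> ε.
K -> aE: E nullable, giving a | aE.
Unchanged (no nullable symbols): S -> Ha; S -> a; E -> aa; E -> ga; H -> ag; K -> g.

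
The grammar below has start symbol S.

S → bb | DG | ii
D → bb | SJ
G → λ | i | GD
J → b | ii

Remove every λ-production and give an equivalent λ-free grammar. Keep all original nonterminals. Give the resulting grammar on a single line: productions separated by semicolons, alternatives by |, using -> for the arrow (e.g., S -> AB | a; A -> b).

S -> D | DG | bb | ii; D -> SJ | bb; G -> D | i | GD; J -> b | ii

Nullable set: {G}.
S -> DG: G nullable, giving D | DG.
Drop G -> λ.
G -> GD: G nullable, giving D | GD.
Unchanged (no nullable symbols): S -> bb; S -> ii; D -> SJ; D -> bb; G -> i; J -> b; J -> ii.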